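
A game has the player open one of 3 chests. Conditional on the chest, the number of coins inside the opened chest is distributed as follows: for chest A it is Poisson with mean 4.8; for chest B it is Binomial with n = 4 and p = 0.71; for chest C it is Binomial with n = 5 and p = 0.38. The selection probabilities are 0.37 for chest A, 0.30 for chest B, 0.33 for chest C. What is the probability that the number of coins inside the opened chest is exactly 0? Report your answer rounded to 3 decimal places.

Conditional on each chest, P(X = 0): A: 0.00822975; B: 0.00707281; C: 0.0916133.
By total probability, P(X = 0) = 0.37·0.00822975 + 0.3·0.00707281 + 0.33·0.0916133 = 0.0353992.

0.035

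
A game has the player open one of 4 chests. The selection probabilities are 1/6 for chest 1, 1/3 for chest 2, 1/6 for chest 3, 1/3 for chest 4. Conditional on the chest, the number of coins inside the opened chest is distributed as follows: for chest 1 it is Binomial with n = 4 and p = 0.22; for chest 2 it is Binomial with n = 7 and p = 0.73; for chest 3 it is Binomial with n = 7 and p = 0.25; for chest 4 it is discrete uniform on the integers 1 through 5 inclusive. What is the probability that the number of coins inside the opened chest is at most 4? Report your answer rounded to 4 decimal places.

0.6932

Conditional on each chest, P(X ≤ 4): 1: 1; 2: 0.286138; 3: 0.987122; 4: 0.8.
By total probability, P(X ≤ 4) = 0.166667·1 + 0.333333·0.286138 + 0.166667·0.987122 + 0.333333·0.8 = 0.693233.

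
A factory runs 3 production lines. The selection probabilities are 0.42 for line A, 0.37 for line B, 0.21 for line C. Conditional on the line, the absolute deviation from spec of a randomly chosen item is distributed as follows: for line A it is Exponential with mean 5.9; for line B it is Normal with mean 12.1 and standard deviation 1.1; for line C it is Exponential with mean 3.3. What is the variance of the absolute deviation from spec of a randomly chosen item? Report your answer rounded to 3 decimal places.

Per component, A: μ=5.9, E[X²]=69.62; B: μ=12.1, E[X²]=147.62; C: μ=3.3, E[X²]=21.78.
E[X] = 0.42·5.9 + 0.37·12.1 + 0.21·3.3 = 7.648.
E[X²] = 0.42·69.62 + 0.37·147.62 + 0.21·21.78 = 88.4336.
Var(X) = E[X²] − (E[X])² = 88.4336 − 58.4919 = 29.9417.

29.942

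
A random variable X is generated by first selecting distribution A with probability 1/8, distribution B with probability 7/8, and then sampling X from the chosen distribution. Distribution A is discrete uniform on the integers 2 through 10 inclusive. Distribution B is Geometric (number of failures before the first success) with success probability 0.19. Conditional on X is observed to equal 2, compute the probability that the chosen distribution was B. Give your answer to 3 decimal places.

0.887

Likelihoods P(X=2 | ·): A: 0.111111; B: 0.124659.
Posterior ∝ prior × likelihood. Numerator for B: 0.875·0.124659 = 0.109077.
Normalizing constant: 0.125·0.111111 + 0.875·0.124659 = 0.122966.
P(B | observation) = 0.109077 / 0.122966 = 0.887051.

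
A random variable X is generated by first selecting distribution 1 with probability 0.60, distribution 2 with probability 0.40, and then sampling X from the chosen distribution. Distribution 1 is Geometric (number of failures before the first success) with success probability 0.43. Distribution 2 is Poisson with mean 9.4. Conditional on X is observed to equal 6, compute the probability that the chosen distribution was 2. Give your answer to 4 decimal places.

0.7818

Likelihoods P(X=6 | ·): 1: 0.0147475; 2: 0.0792623.
Posterior ∝ prior × likelihood. Numerator for 2: 0.4·0.0792623 = 0.0317049.
Normalizing constant: 0.6·0.0147475 + 0.4·0.0792623 = 0.0405534.
P(2 | observation) = 0.0317049 / 0.0405534 = 0.781807.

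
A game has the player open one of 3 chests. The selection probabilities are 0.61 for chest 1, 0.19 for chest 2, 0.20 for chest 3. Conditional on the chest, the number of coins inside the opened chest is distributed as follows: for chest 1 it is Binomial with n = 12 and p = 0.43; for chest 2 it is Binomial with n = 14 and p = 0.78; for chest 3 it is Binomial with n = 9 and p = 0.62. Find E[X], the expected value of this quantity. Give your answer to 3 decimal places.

6.338

Component means — 1: 5.16; 2: 10.92; 3: 5.58.
E[X] = 0.61·5.16 + 0.19·10.92 + 0.2·5.58 = 6.3384.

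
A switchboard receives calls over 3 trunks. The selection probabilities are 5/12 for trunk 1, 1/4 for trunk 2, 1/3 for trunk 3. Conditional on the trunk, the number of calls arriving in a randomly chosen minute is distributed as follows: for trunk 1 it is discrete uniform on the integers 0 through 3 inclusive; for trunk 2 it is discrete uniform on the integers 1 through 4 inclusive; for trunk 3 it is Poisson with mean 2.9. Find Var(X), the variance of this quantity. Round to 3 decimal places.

Per component, 1: μ=1.5, E[X²]=3.5; 2: μ=2.5, E[X²]=7.5; 3: μ=2.9, E[X²]=11.31.
E[X] = 0.416667·1.5 + 0.25·2.5 + 0.333333·2.9 = 2.21667.
E[X²] = 0.416667·3.5 + 0.25·7.5 + 0.333333·11.31 = 7.10333.
Var(X) = E[X²] − (E[X])² = 7.10333 − 4.91361 = 2.18972.

2.190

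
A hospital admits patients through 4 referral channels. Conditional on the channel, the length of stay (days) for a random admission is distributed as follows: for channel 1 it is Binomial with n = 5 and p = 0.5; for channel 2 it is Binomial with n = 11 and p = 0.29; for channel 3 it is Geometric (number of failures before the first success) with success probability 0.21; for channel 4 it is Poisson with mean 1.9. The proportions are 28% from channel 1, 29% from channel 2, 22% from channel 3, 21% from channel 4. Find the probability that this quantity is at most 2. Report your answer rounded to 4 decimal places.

Conditional on each channel, P(X ≤ 2): 1: 0.5; 2: 0.339027; 3: 0.506961; 4: 0.70372.
By total probability, P(X ≤ 2) = 0.28·0.5 + 0.29·0.339027 + 0.22·0.506961 + 0.21·0.70372 = 0.49763.

0.4976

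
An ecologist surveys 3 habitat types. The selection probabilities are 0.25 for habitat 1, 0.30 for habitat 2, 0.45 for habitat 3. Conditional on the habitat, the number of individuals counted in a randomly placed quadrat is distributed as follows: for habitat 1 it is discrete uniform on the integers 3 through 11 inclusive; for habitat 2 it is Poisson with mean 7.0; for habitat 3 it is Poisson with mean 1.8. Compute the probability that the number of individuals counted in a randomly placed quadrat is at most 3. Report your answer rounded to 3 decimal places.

0.453

Conditional on each habitat, P(X ≤ 3): 1: 0.111111; 2: 0.0817654; 3: 0.891292.
By total probability, P(X ≤ 3) = 0.25·0.111111 + 0.3·0.0817654 + 0.45·0.891292 = 0.453389.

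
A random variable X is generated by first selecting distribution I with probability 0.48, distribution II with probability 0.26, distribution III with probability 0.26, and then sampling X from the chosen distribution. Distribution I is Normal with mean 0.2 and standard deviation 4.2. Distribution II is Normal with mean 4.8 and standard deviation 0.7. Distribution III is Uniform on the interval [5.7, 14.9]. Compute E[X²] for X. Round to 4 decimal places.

For each component E[X²] = Var + (mean)², giving I: 17.68; II: 23.53; III: 113.143.
Overall E[X²] = 0.48·17.68 + 0.26·23.53 + 0.26·113.143 = 44.0215.

44.0215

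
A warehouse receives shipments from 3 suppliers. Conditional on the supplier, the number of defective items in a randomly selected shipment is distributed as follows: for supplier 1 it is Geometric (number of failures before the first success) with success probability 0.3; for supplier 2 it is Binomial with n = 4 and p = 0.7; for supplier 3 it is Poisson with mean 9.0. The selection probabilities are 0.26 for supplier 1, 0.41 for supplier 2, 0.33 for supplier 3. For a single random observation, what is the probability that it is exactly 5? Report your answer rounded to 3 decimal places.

0.033

Conditional on each supplier, P(X = 5): 1: 0.050421; 2: 0; 3: 0.0607269.
By total probability, P(X = 5) = 0.26·0.050421 + 0.41·0 + 0.33·0.0607269 = 0.0331493.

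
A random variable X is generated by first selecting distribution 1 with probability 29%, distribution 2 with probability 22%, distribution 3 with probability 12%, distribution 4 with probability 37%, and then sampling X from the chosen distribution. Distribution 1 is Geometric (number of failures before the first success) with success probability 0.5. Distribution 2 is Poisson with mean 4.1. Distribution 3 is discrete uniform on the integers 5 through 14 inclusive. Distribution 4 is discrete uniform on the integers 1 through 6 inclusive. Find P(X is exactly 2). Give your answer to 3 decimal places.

Conditional on each component, P(X = 2): 1: 0.125; 2: 0.139293; 3: 0; 4: 0.166667.
By total probability, P(X = 2) = 0.29·0.125 + 0.22·0.139293 + 0.12·0 + 0.37·0.166667 = 0.128561.

0.129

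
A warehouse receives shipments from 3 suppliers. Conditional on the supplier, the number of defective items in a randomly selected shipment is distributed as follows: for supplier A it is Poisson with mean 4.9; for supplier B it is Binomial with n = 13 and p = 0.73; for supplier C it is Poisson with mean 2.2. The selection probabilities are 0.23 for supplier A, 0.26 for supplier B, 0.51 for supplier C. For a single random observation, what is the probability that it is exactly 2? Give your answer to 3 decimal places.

Conditional on each supplier, P(X = 2): A: 0.0893962; B: 2.31069e-05; C: 0.268144.
By total probability, P(X = 2) = 0.23·0.0893962 + 0.26·2.31069e-05 + 0.51·0.268144 = 0.15732.

0.157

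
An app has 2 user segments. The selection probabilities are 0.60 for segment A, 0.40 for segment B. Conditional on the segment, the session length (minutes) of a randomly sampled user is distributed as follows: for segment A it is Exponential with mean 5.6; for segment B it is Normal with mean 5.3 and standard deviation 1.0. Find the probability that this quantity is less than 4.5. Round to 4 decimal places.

0.4161

Conditional on each segment, P(X < 4.5): A: 0.552273; B: 0.211855.
By total probability, P(X < 4.5) = 0.6·0.552273 + 0.4·0.211855 = 0.416106.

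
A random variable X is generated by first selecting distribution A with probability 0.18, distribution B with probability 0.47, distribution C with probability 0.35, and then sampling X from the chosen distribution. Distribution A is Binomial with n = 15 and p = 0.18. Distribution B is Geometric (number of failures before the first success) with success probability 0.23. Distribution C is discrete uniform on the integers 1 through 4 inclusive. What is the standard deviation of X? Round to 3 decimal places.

Per component, A: μ=2.7, E[X²]=9.504; B: μ=3.34783, E[X²]=25.7637; C: μ=2.5, E[X²]=7.5.
E[X] = 0.18·2.7 + 0.47·3.34783 + 0.35·2.5 = 2.93448.
E[X²] = 0.18·9.504 + 0.47·25.7637 + 0.35·7.5 = 16.4447.
Var(X) = E[X²] − (E[X])² = 16.4447 − 8.61116 = 7.8335.
SD(X) = √7.8335 = 2.79884.

2.799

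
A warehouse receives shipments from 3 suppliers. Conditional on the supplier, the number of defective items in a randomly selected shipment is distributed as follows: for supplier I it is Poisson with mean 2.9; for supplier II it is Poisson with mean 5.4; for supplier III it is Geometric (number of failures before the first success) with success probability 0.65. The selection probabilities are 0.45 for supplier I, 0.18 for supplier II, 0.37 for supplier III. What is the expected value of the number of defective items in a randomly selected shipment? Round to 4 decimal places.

Component means — I: 2.9; II: 5.4; III: 0.538462.
E[X] = 0.45·2.9 + 0.18·5.4 + 0.37·0.538462 = 2.47623.

2.4762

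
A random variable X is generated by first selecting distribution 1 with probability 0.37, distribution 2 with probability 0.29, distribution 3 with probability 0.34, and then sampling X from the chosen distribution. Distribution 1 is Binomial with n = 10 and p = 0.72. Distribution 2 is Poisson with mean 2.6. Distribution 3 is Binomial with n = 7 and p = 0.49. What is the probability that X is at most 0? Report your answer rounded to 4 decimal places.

0.0246

Conditional on each component, P(X ≤ 0): 1: 2.96197e-06; 2: 0.0742736; 3: 0.00897411.
By total probability, P(X ≤ 0) = 0.37·2.96197e-06 + 0.29·0.0742736 + 0.34·0.00897411 = 0.0245916.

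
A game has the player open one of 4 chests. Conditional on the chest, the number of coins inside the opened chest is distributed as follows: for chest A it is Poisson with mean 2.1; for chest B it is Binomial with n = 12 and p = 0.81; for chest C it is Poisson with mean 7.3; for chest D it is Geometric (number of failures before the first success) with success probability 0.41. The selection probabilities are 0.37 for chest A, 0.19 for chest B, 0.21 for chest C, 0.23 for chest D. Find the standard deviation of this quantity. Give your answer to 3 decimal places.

Per component, A: μ=2.1, E[X²]=6.51; B: μ=9.72, E[X²]=96.3252; C: μ=7.3, E[X²]=60.59; D: μ=1.43902, E[X²]=5.58061.
E[X] = 0.37·2.1 + 0.19·9.72 + 0.21·7.3 + 0.23·1.43902 = 4.48778.
E[X²] = 0.37·6.51 + 0.19·96.3252 + 0.21·60.59 + 0.23·5.58061 = 34.7179.
Var(X) = E[X²] − (E[X])² = 34.7179 − 20.1401 = 14.5778.
SD(X) = √14.5778 = 3.81809.

3.818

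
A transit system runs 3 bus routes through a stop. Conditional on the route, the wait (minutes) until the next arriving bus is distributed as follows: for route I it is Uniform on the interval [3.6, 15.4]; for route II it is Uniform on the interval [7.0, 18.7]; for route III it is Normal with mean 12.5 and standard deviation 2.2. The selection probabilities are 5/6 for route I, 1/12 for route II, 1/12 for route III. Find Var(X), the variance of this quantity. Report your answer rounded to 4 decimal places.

Per component, I: μ=9.5, E[X²]=101.853; II: μ=12.85, E[X²]=176.53; III: μ=12.5, E[X²]=161.09.
E[X] = 0.833333·9.5 + 0.0833333·12.85 + 0.0833333·12.5 = 10.0292.
E[X²] = 0.833333·101.853 + 0.0833333·176.53 + 0.0833333·161.09 = 113.013.
Var(X) = E[X²] − (E[X])² = 113.013 − 100.584 = 12.4286.

12.4286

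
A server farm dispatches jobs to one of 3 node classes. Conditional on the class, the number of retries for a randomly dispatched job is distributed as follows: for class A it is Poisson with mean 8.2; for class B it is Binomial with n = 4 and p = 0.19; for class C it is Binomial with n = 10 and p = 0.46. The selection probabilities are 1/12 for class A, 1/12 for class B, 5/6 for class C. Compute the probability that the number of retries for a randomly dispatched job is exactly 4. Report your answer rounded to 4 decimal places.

0.1987

Conditional on each class, P(X = 4): A: 0.0517404; B: 0.00130321; C: 0.233138.
By total probability, P(X = 4) = 0.0833333·0.0517404 + 0.0833333·0.00130321 + 0.833333·0.233138 = 0.198702.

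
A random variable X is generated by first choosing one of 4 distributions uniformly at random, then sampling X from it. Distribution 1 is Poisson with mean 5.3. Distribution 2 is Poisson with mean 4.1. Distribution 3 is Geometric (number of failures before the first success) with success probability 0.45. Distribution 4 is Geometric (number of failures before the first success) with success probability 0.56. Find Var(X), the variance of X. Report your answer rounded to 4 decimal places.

Per component, 1: μ=5.3, E[X²]=33.39; 2: μ=4.1, E[X²]=20.91; 3: μ=1.22222, E[X²]=4.20988; 4: μ=0.785714, E[X²]=2.02041.
E[X] = 0.25·5.3 + 0.25·4.1 + 0.25·1.22222 + 0.25·0.785714 = 2.85198.
E[X²] = 0.25·33.39 + 0.25·20.91 + 0.25·4.20988 + 0.25·2.02041 = 15.1326.
Var(X) = E[X²] − (E[X])² = 15.1326 − 8.13381 = 6.99876.

6.9988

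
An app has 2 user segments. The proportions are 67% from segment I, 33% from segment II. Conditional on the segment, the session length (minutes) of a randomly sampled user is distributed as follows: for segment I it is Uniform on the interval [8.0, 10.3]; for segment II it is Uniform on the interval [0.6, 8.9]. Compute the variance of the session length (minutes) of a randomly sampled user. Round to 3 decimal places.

6.470

Per component, I: μ=9.15, E[X²]=84.1633; II: μ=4.75, E[X²]=28.3033.
E[X] = 0.67·9.15 + 0.33·4.75 = 7.698.
E[X²] = 0.67·84.1633 + 0.33·28.3033 = 65.7295.
Var(X) = E[X²] − (E[X])² = 65.7295 − 59.2592 = 6.47033.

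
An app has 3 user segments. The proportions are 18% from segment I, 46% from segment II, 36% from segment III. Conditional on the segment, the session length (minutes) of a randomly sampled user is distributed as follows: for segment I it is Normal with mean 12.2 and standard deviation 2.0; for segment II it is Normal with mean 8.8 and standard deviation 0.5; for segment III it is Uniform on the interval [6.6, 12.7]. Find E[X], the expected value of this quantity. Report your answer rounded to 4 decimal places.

9.7180

Component means — I: 12.2; II: 8.8; III: 9.65.
E[X] = 0.18·12.2 + 0.46·8.8 + 0.36·9.65 = 9.718.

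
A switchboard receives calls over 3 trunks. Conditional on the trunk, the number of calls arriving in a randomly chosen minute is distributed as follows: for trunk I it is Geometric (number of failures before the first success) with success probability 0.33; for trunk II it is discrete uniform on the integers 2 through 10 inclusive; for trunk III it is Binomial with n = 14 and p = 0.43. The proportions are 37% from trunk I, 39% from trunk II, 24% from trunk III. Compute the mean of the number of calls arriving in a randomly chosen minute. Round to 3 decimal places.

4.536

Component means — I: 2.0303; II: 6; III: 6.02.
E[X] = 0.37·2.0303 + 0.39·6 + 0.24·6.02 = 4.53601.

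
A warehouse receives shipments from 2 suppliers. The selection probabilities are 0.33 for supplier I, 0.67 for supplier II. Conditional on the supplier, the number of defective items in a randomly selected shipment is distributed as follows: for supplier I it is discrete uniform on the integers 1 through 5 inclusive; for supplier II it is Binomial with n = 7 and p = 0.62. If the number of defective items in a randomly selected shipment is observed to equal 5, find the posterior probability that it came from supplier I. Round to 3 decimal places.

0.262

Likelihoods P(X=5 | ·): I: 0.2; II: 0.277808.
Posterior ∝ prior × likelihood. Numerator for I: 0.33·0.2 = 0.066.
Normalizing constant: 0.33·0.2 + 0.67·0.277808 = 0.252131.
P(I | observation) = 0.066 / 0.252131 = 0.261768.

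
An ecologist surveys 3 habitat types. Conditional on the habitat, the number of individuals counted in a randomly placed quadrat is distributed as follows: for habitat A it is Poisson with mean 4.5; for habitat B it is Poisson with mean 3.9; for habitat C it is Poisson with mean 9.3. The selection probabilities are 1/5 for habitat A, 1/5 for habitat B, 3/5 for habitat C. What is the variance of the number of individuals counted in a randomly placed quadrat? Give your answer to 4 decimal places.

13.5384

Per component, A: μ=4.5, E[X²]=24.75; B: μ=3.9, E[X²]=19.11; C: μ=9.3, E[X²]=95.79.
E[X] = 0.2·4.5 + 0.2·3.9 + 0.6·9.3 = 7.26.
E[X²] = 0.2·24.75 + 0.2·19.11 + 0.6·95.79 = 66.246.
Var(X) = E[X²] − (E[X])² = 66.246 − 52.7076 = 13.5384.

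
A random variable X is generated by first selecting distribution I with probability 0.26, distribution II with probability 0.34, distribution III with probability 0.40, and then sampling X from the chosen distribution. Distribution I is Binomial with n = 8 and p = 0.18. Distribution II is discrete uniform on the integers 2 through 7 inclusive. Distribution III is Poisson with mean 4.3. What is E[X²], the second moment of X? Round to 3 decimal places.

For each component E[X²] = Var + (mean)², giving I: 3.2544; II: 23.1667; III: 22.79.
Overall E[X²] = 0.26·3.2544 + 0.34·23.1667 + 0.4·22.79 = 17.8388.

17.839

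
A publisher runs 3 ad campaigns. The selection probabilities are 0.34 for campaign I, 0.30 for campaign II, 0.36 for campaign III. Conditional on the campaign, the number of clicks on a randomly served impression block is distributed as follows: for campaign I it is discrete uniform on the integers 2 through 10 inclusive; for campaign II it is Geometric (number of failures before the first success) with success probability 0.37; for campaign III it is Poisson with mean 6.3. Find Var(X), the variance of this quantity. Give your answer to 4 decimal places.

10.0925

Per component, I: μ=6, E[X²]=42.6667; II: μ=1.7027, E[X²]=7.5011; III: μ=6.3, E[X²]=45.99.
E[X] = 0.34·6 + 0.3·1.7027 + 0.36·6.3 = 4.81881.
E[X²] = 0.34·42.6667 + 0.3·7.5011 + 0.36·45.99 = 33.3134.
Var(X) = E[X²] − (E[X])² = 33.3134 − 23.2209 = 10.0925.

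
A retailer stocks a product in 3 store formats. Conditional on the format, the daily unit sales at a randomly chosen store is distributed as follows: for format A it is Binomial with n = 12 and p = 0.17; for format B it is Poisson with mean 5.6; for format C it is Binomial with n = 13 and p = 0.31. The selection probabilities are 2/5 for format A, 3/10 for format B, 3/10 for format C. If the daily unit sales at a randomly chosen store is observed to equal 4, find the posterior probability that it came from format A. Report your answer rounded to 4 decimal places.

Likelihoods P(X=4 | ·): A: 0.0931163; B: 0.151528; C: 0.234096.
Posterior ∝ prior × likelihood. Numerator for A: 0.4·0.0931163 = 0.0372465.
Normalizing constant: 0.4·0.0931163 + 0.3·0.151528 + 0.3·0.234096 = 0.152934.
P(A | observation) = 0.0372465 / 0.152934 = 0.243547.

0.2435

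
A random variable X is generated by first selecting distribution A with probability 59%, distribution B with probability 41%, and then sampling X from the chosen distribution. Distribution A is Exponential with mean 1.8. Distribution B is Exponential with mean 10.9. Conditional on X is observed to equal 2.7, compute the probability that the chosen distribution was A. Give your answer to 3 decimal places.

0.714

Likelihoods f(2.7 | ·): A: 0.123961; B: 0.0716137.
Posterior ∝ prior × likelihood. Numerator for A: 0.59·0.123961 = 0.0731371.
Normalizing constant: 0.59·0.123961 + 0.41·0.0716137 = 0.102499.
P(A | observation) = 0.0731371 / 0.102499 = 0.713542.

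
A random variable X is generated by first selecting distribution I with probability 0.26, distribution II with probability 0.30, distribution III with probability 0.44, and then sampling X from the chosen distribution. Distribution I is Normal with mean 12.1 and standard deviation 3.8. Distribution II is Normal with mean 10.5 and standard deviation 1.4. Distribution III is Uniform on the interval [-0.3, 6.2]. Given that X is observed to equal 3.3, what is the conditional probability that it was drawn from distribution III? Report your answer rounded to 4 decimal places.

0.9731

Likelihoods f(3.3 | ·): I: 0.00718773; II: 5.14587e-07; III: 0.153846.
Posterior ∝ prior × likelihood. Numerator for III: 0.44·0.153846 = 0.0676923.
Normalizing constant: 0.26·0.00718773 + 0.3·5.14587e-07 + 0.44·0.153846 = 0.0695613.
P(III | observation) = 0.0676923 / 0.0695613 = 0.973132.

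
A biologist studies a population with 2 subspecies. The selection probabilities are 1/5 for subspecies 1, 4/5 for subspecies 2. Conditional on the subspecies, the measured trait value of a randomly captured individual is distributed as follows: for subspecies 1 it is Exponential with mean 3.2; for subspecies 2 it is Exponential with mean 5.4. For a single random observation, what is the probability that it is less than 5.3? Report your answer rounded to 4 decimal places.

Conditional on each subspecies, P(X < 5.3): 1: 0.809147; 2: 0.625245.
By total probability, P(X < 5.3) = 0.2·0.809147 + 0.8·0.625245 = 0.662025.

0.6620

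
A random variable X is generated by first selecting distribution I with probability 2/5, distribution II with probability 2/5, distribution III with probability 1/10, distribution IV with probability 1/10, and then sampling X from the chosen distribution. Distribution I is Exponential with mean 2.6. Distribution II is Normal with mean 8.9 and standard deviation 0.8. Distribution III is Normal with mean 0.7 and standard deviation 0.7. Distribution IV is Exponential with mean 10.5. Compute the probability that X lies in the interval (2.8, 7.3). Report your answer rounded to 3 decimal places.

0.148

Conditional on each component, P(2.8 < X < 7.3): I: 0.280298; II: 0.0227501; III: 0.0013499; IV: 0.266973.
By total probability, P(2.8 < X < 7.3) = 0.4·0.280298 + 0.4·0.0227501 + 0.1·0.0013499 + 0.1·0.266973 = 0.148051.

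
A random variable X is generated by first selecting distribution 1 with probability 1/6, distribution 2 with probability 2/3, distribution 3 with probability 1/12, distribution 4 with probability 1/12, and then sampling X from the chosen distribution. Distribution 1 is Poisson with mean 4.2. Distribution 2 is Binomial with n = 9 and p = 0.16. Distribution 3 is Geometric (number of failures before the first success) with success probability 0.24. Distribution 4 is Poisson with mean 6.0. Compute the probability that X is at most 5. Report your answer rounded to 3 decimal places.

Conditional on each component, P(X ≤ 5): 1: 0.753143; 2: 0.999093; 3: 0.8073; 4: 0.44568.
By total probability, P(X ≤ 5) = 0.166667·0.753143 + 0.666667·0.999093 + 0.0833333·0.8073 + 0.0833333·0.44568 = 0.896001.

0.896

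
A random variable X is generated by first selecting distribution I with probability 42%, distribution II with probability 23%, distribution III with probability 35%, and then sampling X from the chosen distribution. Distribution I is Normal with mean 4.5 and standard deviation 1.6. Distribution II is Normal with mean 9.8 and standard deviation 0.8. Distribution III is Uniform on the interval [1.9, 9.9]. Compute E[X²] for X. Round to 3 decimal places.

45.867

For each component E[X²] = Var + (mean)², giving I: 22.81; II: 96.68; III: 40.1433.
Overall E[X²] = 0.42·22.81 + 0.23·96.68 + 0.35·40.1433 = 45.8668.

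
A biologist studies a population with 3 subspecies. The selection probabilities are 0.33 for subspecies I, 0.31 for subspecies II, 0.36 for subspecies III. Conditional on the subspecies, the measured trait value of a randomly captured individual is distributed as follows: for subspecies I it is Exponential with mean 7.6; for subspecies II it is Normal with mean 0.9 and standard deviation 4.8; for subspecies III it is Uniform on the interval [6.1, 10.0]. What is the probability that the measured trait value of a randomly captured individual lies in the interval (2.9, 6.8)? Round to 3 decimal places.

Conditional on each subspecies, P(2.9 < X < 6.8): I: 0.274067; II: 0.228956; III: 0.179487.
By total probability, P(2.9 < X < 6.8) = 0.33·0.274067 + 0.31·0.228956 + 0.36·0.179487 = 0.226034.

0.226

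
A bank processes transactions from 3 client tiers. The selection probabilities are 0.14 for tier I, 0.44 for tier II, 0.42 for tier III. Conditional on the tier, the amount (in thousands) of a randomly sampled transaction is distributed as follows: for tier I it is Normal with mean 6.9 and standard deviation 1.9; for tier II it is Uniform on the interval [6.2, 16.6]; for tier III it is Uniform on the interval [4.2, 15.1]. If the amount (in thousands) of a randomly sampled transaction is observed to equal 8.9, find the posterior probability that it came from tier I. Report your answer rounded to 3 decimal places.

Likelihoods f(8.9 | ·): I: 0.120656; II: 0.0961538; III: 0.0917431.
Posterior ∝ prior × likelihood. Numerator for I: 0.14·0.120656 = 0.0168919.
Normalizing constant: 0.14·0.120656 + 0.44·0.0961538 + 0.42·0.0917431 = 0.0977317.
P(I | observation) = 0.0168919 / 0.0977317 = 0.172839.

0.173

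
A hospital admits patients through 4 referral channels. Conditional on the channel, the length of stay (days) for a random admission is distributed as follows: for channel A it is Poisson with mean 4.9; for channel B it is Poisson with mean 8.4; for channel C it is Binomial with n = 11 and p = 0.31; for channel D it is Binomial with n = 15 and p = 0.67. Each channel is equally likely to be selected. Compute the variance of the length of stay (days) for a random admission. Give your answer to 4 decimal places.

11.7864

Per component, A: μ=4.9, E[X²]=28.91; B: μ=8.4, E[X²]=78.96; C: μ=3.41, E[X²]=13.981; D: μ=10.05, E[X²]=104.319.
E[X] = 0.25·4.9 + 0.25·8.4 + 0.25·3.41 + 0.25·10.05 = 6.69.
E[X²] = 0.25·28.91 + 0.25·78.96 + 0.25·13.981 + 0.25·104.319 = 56.5425.
Var(X) = E[X²] − (E[X])² = 56.5425 − 44.7561 = 11.7864.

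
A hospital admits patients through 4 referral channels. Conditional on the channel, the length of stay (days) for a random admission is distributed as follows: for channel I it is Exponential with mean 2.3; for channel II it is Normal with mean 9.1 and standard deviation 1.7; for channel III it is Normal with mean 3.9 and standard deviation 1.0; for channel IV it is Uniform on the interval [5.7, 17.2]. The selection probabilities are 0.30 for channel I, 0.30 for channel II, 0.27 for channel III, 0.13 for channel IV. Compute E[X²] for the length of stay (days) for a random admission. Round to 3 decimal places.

For each component E[X²] = Var + (mean)², giving I: 10.58; II: 85.7; III: 16.21; IV: 142.123.
Overall E[X²] = 0.3·10.58 + 0.3·85.7 + 0.27·16.21 + 0.13·142.123 = 51.7367.

51.737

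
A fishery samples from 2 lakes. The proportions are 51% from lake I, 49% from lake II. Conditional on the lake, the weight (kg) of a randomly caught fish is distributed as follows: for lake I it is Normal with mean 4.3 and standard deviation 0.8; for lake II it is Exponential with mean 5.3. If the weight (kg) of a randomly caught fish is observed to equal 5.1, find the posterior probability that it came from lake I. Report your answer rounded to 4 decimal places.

Likelihoods f(5.1 | ·): I: 0.302463; II: 0.0720806.
Posterior ∝ prior × likelihood. Numerator for I: 0.51·0.302463 = 0.154256.
Normalizing constant: 0.51·0.302463 + 0.49·0.0720806 = 0.189576.
P(I | observation) = 0.154256 / 0.189576 = 0.813692.

0.8137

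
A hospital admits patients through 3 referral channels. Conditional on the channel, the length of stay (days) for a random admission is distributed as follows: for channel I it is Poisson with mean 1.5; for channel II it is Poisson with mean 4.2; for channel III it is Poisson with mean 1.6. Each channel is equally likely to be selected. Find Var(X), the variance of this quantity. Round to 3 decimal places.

3.996

Per component, I: μ=1.5, E[X²]=3.75; II: μ=4.2, E[X²]=21.84; III: μ=1.6, E[X²]=4.16.
E[X] = 0.333333·1.5 + 0.333333·4.2 + 0.333333·1.6 = 2.43333.
E[X²] = 0.333333·3.75 + 0.333333·21.84 + 0.333333·4.16 = 9.91667.
Var(X) = E[X²] − (E[X])² = 9.91667 − 5.92111 = 3.99556.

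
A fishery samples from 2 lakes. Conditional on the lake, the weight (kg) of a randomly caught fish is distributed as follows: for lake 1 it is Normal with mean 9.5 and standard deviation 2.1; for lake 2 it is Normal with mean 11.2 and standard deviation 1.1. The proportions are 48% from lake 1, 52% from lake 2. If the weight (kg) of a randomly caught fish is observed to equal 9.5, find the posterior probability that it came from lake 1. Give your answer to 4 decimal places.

Likelihoods f(9.5 | ·): 1: 0.189973; 2: 0.109869.
Posterior ∝ prior × likelihood. Numerator for 1: 0.48·0.189973 = 0.0911868.
Normalizing constant: 0.48·0.189973 + 0.52·0.109869 = 0.148319.
P(1 | observation) = 0.0911868 / 0.148319 = 0.614803.

0.6148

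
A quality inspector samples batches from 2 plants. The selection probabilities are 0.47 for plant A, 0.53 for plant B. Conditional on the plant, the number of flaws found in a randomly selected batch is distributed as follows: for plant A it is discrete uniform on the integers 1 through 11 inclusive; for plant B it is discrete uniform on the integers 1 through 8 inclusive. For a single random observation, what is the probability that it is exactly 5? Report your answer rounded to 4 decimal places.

0.1090

Conditional on each plant, P(X = 5): A: 0.0909091; B: 0.125.
By total probability, P(X = 5) = 0.47·0.0909091 + 0.53·0.125 = 0.108977.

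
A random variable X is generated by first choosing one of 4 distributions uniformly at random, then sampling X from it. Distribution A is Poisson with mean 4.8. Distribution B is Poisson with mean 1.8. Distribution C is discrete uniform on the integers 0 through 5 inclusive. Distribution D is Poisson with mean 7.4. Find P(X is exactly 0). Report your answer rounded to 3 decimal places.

Conditional on each component, P(X = 0): A: 0.00822975; B: 0.165299; C: 0.166667; D: 0.000611253.
By total probability, P(X = 0) = 0.25·0.00822975 + 0.25·0.165299 + 0.25·0.166667 + 0.25·0.000611253 = 0.0852016.

0.085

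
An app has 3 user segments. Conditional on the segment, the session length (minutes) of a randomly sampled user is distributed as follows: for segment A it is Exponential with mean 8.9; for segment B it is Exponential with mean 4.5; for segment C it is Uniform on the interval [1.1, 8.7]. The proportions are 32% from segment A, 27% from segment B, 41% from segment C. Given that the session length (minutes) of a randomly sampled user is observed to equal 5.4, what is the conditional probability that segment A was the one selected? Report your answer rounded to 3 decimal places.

Likelihoods f(5.4 | ·): A: 0.0612499; B: 0.066932; C: 0.131579.
Posterior ∝ prior × likelihood. Numerator for A: 0.32·0.0612499 = 0.0196.
Normalizing constant: 0.32·0.0612499 + 0.27·0.066932 + 0.41·0.131579 = 0.091619.
P(A | observation) = 0.0196 / 0.091619 = 0.213929.

0.214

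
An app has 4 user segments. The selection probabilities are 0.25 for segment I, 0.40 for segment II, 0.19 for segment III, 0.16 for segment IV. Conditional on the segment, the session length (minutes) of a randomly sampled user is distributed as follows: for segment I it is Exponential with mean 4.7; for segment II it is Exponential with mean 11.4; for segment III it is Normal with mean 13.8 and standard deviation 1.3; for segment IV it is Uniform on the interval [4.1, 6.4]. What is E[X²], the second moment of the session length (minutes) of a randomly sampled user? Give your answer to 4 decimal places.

155.9982

For each component E[X²] = Var + (mean)², giving I: 44.18; II: 259.92; III: 192.13; IV: 28.0033.
Overall E[X²] = 0.25·44.18 + 0.4·259.92 + 0.19·192.13 + 0.16·28.0033 = 155.998.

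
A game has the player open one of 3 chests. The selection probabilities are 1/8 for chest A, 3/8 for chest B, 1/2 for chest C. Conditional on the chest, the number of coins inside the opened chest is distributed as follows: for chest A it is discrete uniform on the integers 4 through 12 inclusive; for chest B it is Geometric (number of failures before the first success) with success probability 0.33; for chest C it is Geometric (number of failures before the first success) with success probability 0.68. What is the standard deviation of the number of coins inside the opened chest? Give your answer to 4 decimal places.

Per component, A: μ=8, E[X²]=70.6667; B: μ=2.0303, E[X²]=10.2746; C: μ=0.470588, E[X²]=0.913495.
E[X] = 0.125·8 + 0.375·2.0303 + 0.5·0.470588 = 1.99666.
E[X²] = 0.125·70.6667 + 0.375·10.2746 + 0.5·0.913495 = 13.143.
Var(X) = E[X²] − (E[X])² = 13.143 − 3.98664 = 9.1564.
SD(X) = √9.1564 = 3.02595.

3.0260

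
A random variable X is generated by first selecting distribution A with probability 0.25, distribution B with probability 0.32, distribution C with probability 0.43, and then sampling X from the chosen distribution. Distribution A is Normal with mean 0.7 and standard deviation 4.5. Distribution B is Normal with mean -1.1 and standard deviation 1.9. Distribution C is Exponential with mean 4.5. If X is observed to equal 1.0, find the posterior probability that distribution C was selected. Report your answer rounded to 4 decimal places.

Likelihoods f(1.0 | ·): A: 0.0884571; B: 0.113996; C: 0.177942.
Posterior ∝ prior × likelihood. Numerator for C: 0.43·0.177942 = 0.0765149.
Normalizing constant: 0.25·0.0884571 + 0.32·0.113996 + 0.43·0.177942 = 0.135108.
P(C | observation) = 0.0765149 / 0.135108 = 0.566325.

0.5663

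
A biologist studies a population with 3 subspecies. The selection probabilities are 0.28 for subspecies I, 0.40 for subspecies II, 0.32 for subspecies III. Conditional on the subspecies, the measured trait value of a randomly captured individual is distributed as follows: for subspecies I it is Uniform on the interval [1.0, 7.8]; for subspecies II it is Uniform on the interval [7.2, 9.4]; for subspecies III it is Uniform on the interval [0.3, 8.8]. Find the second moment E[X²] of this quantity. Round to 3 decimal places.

42.769

For each component E[X²] = Var + (mean)², giving I: 23.2133; II: 69.2933; III: 26.7233.
Overall E[X²] = 0.28·23.2133 + 0.4·69.2933 + 0.32·26.7233 = 42.7685.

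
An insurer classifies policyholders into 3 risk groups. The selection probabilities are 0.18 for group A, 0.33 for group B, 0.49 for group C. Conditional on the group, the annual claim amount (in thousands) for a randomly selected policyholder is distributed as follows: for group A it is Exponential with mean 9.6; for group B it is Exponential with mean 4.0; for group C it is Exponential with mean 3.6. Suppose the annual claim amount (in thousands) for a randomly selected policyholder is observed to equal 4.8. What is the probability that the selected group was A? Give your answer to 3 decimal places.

0.158

Likelihoods f(4.8 | ·): A: 0.0631803; B: 0.0752986; C: 0.0732214.
Posterior ∝ prior × likelihood. Numerator for A: 0.18·0.0631803 = 0.0113724.
Normalizing constant: 0.18·0.0631803 + 0.33·0.0752986 + 0.49·0.0732214 = 0.0720995.
P(A | observation) = 0.0113724 / 0.0720995 = 0.157733.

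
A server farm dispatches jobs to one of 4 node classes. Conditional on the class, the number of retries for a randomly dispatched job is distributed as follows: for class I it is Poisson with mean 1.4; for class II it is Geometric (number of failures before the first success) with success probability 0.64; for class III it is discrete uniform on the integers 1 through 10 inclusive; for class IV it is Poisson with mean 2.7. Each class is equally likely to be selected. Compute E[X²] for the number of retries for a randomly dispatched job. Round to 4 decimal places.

13.2613

For each component E[X²] = Var + (mean)², giving I: 3.36; II: 1.19531; III: 38.5; IV: 9.99.
Overall E[X²] = 0.25·3.36 + 0.25·1.19531 + 0.25·38.5 + 0.25·9.99 = 13.2613.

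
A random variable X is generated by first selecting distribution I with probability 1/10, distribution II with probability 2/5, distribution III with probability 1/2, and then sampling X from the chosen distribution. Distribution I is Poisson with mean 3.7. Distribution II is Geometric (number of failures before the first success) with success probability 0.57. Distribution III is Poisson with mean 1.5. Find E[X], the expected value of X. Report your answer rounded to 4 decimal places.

Component means — I: 3.7; II: 0.754386; III: 1.5.
E[X] = 0.1·3.7 + 0.4·0.754386 + 0.5·1.5 = 1.42175.

1.4218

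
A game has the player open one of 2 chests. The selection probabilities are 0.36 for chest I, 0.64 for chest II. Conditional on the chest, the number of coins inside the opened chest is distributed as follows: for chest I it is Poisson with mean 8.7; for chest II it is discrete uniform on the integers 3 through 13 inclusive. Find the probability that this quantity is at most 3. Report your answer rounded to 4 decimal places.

Conditional on each chest, P(X ≤ 3): I: 0.0262032; II: 0.0909091.
By total probability, P(X ≤ 3) = 0.36·0.0262032 + 0.64·0.0909091 = 0.067615.

0.0676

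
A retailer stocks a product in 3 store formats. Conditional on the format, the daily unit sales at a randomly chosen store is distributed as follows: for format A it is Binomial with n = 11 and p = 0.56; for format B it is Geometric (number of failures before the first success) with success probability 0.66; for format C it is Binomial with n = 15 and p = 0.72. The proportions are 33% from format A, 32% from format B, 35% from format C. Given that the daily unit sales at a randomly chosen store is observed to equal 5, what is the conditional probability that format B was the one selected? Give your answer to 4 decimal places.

Likelihoods P(X=5 | ·): A: 0.184628; B: 0.00299874; C: 0.00172107.
Posterior ∝ prior × likelihood. Numerator for B: 0.32·0.00299874 = 0.000959596.
Normalizing constant: 0.33·0.184628 + 0.32·0.00299874 + 0.35·0.00172107 = 0.0624893.
P(B | observation) = 0.000959596 / 0.0624893 = 0.0153562.

0.0154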